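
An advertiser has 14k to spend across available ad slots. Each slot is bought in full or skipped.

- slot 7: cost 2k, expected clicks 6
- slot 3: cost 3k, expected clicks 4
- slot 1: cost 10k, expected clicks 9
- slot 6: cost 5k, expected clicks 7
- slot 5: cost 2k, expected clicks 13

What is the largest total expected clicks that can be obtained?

Take slot 7, slot 3, slot 6, and slot 5: cost 2 + 3 + 5 + 2 = 12 ≤ 14, expected clicks 6 + 4 + 7 + 13 = 30.
No other feasible combination does better.

30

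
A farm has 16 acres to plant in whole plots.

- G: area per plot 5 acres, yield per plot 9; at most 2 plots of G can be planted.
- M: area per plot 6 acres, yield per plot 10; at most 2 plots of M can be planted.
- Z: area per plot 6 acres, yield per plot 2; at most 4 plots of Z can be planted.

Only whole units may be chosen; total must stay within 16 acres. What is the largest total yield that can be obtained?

G has the best ratio (9/5); taking only G gives at most 2×9 = 18 (stopped by the supply cap of 2).
Mixing does better — 2×G and 1×M: area 16 ≤ 16, yield 2·9 + 1·10 = 28.

28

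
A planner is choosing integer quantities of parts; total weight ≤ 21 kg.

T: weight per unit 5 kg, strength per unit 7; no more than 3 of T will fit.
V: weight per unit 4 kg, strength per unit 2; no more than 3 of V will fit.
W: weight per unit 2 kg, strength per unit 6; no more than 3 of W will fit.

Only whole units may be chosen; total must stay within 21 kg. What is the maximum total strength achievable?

39

This is a bounded integer knapsack.
2×T, 1×V, and 3×W: weight 20 ≤ 21, strength 2·7 + 1·2 + 3·6 = 34.
3×T and 3×W: weight 21 ≤ 21, strength 3·7 + 3·6 = 39.
Best is 39.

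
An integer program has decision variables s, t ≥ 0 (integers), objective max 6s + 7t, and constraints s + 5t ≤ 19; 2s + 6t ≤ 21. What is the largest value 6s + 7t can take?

The continuous relaxation peaks at (10.5, 0) with value 63.00; rounding to a feasible lattice point costs some objective.
(s,t)=(10,0): 1·10+5·0=10≤19, 2·10+6·0=20≤21, objective 60.
(s,t)=(9,0): 1·9+5·0=9≤19, 2·9+6·0=18≤21, objective 54.
No feasible integer point exceeds 60.

60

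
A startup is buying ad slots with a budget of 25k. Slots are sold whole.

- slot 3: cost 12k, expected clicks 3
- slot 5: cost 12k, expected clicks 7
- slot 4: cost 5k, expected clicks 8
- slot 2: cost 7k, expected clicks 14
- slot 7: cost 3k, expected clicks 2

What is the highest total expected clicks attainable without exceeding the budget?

29

slot 5 + slot 4 + slot 2: cost 12 + 5 + 7 = 24 ≤ 25, expected clicks 7 + 8 + 14 = 29.
slot 3 + slot 4 + slot 2: cost 12 + 5 + 7 = 24 ≤ 25, expected clicks 3 + 8 + 14 = 25.
Best is slot 5, slot 4, and slot 2 with total expected clicks 29.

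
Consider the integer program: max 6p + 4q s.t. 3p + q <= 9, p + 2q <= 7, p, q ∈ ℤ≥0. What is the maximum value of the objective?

The continuous relaxation peaks at (2.2, 2.4) with value 22.80; rounding to a feasible lattice point costs some objective.
(p,q)=(2,2) is feasible, giving 20.
(p,q)=(1,3) is feasible, giving 18.
(p,q)=(2,1) is feasible, giving 16.
No feasible integer point exceeds 20.

20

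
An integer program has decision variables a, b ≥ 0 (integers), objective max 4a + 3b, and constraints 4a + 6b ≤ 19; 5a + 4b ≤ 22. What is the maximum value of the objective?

Relaxing integrality, the LP optimum is 17.60 at (a,b) = (4.4, 0), which is not an integer point.
(a,b)=(4,0) is feasible, giving 16.
(a,b)=(3,1) is feasible, giving 15.
(a,b)=(3,0) is feasible, giving 12.
No feasible integer point exceeds 16.

16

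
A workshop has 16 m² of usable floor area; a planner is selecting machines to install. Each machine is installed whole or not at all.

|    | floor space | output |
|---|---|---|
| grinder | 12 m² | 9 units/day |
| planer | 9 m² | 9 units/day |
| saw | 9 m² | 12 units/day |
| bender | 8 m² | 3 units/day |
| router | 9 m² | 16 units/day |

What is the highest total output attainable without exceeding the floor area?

Allowing fractional choices, the relaxed optimum would be about 25.3, but machines are indivisible.
saw: floor space 9 ≤ 16, output 12.
planer: floor space 9 ≤ 16, output 9.
router: floor space 9 ≤ 16, output 16.
Best is router with total output 16.

16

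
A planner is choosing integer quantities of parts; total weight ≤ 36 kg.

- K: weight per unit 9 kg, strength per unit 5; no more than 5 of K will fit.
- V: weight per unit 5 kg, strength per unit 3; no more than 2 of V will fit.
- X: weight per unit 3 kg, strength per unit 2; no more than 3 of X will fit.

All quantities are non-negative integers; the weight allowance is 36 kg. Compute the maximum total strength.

21

Take 3×K and 3×X: weight 36 ≤ 36, strength 3·5 + 3·2 = 21.
X has the best ratio (2/3) and is taken to its limit of 3; remaining capacity is filled optimally with the others.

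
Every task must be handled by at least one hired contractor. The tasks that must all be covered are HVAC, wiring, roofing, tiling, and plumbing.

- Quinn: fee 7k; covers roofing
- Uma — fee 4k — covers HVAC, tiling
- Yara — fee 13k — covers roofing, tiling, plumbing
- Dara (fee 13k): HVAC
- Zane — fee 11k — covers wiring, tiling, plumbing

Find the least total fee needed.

This is an integer covering problem.
Choose Quinn, Uma, and Zane: together they cover HVAC, wiring, roofing, tiling, plumbing — every task.
Total fee: 7 + 4 + 11 = 22.
No cover costs less than 22.

22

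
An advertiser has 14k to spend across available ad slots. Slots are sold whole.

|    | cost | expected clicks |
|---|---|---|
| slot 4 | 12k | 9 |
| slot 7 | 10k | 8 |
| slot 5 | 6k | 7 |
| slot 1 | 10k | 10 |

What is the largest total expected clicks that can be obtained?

Allowing fractional choices, the relaxed optimum would be about 15.0, but ad slots are indivisible.
slot 1: cost 10 ≤ 14, expected clicks 10.
slot 4: cost 12 ≤ 14, expected clicks 9.
Best is slot 1 with total expected clicks 10.

10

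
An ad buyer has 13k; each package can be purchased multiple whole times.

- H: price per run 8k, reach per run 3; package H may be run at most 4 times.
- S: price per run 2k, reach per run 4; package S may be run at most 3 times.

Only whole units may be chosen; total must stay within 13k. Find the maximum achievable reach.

12

Take 3×S: price 6 ≤ 13, reach 3·4 = 12.
S has the best ratio (4/2) and is taken to its limit of 3; remaining capacity is filled optimally with the others.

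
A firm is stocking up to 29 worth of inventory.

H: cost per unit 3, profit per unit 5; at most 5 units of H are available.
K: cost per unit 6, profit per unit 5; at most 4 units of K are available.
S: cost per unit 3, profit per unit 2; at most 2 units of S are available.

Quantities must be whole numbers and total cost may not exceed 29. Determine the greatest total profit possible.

This is a bounded integer knapsack.
Take 5×H and 2×K: cost 27 ≤ 29, profit 5·5 + 2·5 = 35.
H has the best ratio (5/3) and is taken to its limit of 5; remaining capacity is filled optimally with the others.

35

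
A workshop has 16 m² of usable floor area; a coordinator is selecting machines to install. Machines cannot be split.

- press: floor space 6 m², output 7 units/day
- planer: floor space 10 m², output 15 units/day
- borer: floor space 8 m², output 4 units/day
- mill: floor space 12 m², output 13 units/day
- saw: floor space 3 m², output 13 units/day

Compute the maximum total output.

Allowing fractional choices, the relaxed optimum would be about 31.5, but machines are indivisible.
mill + saw: floor space 12 + 3 = 15 ≤ 16, output 13 + 13 = 26.
press + planer: floor space 6 + 10 = 16 ≤ 16, output 7 + 15 = 22.
planer + saw: floor space 10 + 3 = 13 ≤ 16, output 15 + 13 = 28.
Best is planer and saw with total output 28.

28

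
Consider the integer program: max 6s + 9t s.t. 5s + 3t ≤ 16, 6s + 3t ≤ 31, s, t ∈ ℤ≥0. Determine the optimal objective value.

(s,t)=(0,5): 5·0+3·5=15≤16, 6·0+3·5=15≤31, objective 45.
(s,t)=(0,4): 5·0+3·4=12≤16, 6·0+3·4=12≤31, objective 36.
Maximum is 45 at (s,t)=(0,5).

45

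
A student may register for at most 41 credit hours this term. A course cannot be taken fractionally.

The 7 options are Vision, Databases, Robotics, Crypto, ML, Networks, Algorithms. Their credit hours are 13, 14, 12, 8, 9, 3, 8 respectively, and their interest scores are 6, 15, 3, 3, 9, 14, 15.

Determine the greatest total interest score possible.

This is a 0-1 knapsack instance.
Allowing fractional choices, the relaxed optimum would be about 56.2, but courses are indivisible.
Databases + Crypto + Networks + Algorithms: credit hours 14 + 8 + 3 + 8 = 33 ≤ 41, interest score 15 + 3 + 14 + 15 = 47.
Vision + Databases + Networks + Algorithms: credit hours 13 + 14 + 3 + 8 = 38 ≤ 41, interest score 6 + 15 + 14 + 15 = 50.
Databases + ML + Networks + Algorithms: credit hours 14 + 9 + 3 + 8 = 34 ≤ 41, interest score 15 + 9 + 14 + 15 = 53.
Best is Databases, ML, Networks, and Algorithms with total interest score 53.

53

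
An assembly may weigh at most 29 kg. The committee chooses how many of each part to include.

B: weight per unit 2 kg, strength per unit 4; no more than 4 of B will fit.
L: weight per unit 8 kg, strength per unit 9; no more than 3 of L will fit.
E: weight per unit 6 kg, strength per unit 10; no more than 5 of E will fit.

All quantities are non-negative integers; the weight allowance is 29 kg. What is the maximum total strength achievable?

48

B has the best ratio (4/2); taking only B gives at most 4×4 = 16 (stopped by the supply cap of 4).
Mixing does better — 2×B and 4×E: weight 28 ≤ 29, strength 2·4 + 4·10 = 48.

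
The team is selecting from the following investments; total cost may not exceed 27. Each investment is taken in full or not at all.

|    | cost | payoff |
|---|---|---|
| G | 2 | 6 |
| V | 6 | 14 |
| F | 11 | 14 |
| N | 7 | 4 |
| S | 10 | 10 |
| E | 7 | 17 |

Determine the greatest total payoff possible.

51

G + V + S + E: cost 2 + 6 + 10 + 7 = 25 ≤ 27, payoff 6 + 14 + 10 + 17 = 47.
V + F + E: cost 6 + 11 + 7 = 24 ≤ 27, payoff 14 + 14 + 17 = 45.
G + V + F + E: cost 2 + 6 + 11 + 7 = 26 ≤ 27, payoff 6 + 14 + 14 + 17 = 51.
Best is G, V, F, and E with total payoff 51.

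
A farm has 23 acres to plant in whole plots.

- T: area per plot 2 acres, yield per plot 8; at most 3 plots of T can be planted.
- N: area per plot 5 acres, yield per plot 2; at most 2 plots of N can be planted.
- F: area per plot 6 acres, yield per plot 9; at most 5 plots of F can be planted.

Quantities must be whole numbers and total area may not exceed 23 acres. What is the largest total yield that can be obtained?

Take 3×T, 1×N, and 2×F: area 23 ≤ 23, yield 3·8 + 1·2 + 2·9 = 44.
T has the best ratio (8/2) and is taken to its limit of 3; remaining capacity is filled optimally with the others.

44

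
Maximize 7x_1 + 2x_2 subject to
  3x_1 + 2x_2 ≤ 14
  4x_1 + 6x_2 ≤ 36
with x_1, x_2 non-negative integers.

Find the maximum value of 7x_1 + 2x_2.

30

Relaxing integrality, the LP optimum is 32.67 at (x_1,x_2) = (4.67, 0), which is not an integer point.
(x_1,x_2)=(4,1): 3·4+2·1=14≤14, 4·4+6·1=22≤36, objective 30.
(x_1,x_2)=(4,0): 3·4+2·0=12≤14, 4·4+6·0=16≤36, objective 28.
(x_1,x_2)=(3,2): 3·3+2·2=13≤14, 4·3+6·2=24≤36, objective 25.
No feasible integer point exceeds 30.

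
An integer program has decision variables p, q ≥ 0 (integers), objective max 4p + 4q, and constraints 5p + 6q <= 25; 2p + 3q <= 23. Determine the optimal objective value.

20

(p,q)=(5,0): 5·5+6·0=25≤25, 2·5+3·0=10≤23, objective 20.
(p,q)=(4,0): 5·4+6·0=20≤25, 2·4+3·0=8≤23, objective 16.
The best lattice point is (5,0), giving 20.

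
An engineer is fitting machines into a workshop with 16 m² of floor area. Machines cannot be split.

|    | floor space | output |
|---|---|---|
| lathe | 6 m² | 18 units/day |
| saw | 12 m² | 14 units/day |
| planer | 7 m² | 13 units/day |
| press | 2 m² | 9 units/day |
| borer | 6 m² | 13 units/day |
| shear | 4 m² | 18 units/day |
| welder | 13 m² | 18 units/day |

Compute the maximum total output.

49

Allowing fractional choices, the relaxed optimum would be about 53.7, but machines are indivisible.
lathe + borer + shear: floor space 6 + 6 + 4 = 16 ≤ 16, output 18 + 13 + 18 = 49.
lathe + press + shear: floor space 6 + 2 + 4 = 12 ≤ 16, output 18 + 9 + 18 = 45.
Best is lathe, borer, and shear with total output 49.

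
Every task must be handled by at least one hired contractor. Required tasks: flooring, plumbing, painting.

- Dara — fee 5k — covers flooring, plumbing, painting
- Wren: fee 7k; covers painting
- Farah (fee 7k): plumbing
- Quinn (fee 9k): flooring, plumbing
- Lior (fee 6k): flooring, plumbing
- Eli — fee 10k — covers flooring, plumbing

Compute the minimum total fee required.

5

This is an integer covering problem.
Dara alone covers flooring, plumbing, painting — every task.
Total fee: 5.
No cover costs less than 5.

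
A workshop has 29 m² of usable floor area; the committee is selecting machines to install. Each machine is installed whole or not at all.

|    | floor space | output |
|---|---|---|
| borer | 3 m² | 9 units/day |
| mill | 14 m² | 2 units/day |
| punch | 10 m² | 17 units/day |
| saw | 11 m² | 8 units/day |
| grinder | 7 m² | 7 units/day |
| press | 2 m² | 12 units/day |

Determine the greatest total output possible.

Allowing fractional choices, the relaxed optimum would be about 50.1, but machines are indivisible.
borer + mill + punch + press: floor space 3 + 14 + 10 + 2 = 29 ≤ 29, output 9 + 2 + 17 + 12 = 40.
borer + punch + saw + press: floor space 3 + 10 + 11 + 2 = 26 ≤ 29, output 9 + 17 + 8 + 12 = 46.
borer + punch + grinder + press: floor space 3 + 10 + 7 + 2 = 22 ≤ 29, output 9 + 17 + 7 + 12 = 45.
Best is borer, punch, saw, and press with total output 46.

46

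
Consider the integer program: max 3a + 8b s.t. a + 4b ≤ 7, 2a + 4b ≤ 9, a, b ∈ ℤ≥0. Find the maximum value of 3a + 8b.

14

(a,b)=(2,1) is feasible, giving 14.
(a,b)=(1,1) is feasible, giving 11.
(a,b)=(3,0) is feasible, giving 9.
Maximum is 14 at (a,b)=(2,1).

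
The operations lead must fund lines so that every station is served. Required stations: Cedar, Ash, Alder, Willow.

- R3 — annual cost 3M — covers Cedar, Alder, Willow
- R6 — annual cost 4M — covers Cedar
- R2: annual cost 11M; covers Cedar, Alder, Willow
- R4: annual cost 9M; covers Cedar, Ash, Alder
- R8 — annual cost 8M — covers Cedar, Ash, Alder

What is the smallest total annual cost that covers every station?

11

Choose R3 and R8: together they cover Cedar, Ash, Alder, Willow — every station.
Total annual cost: 3 + 8 = 11.
No cover costs less than 11.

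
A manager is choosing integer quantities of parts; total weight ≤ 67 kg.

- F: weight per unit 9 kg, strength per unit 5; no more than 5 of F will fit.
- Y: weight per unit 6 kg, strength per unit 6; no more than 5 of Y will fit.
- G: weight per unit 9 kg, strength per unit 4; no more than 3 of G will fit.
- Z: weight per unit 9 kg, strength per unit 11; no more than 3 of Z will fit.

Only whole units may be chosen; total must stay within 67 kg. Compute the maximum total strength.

5×Y, 1×G, and 3×Z: weight 66 ≤ 67, strength 5·6 + 1·4 + 3·11 = 67.
1×F, 5×Y, and 3×Z: weight 66 ≤ 67, strength 1·5 + 5·6 + 3·11 = 68.
Best is 68.

68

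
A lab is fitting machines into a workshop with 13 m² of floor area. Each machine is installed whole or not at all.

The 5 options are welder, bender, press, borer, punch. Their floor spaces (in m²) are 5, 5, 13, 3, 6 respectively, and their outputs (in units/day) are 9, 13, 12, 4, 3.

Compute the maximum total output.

welder + bender: floor space 5 + 5 = 10 ≤ 13, output 9 + 13 = 22.
welder + bender + borer: floor space 5 + 5 + 3 = 13 ≤ 13, output 9 + 13 + 4 = 26.
bender + borer: floor space 5 + 3 = 8 ≤ 13, output 13 + 4 = 17.
Best is welder, bender, and borer with total output 26.

26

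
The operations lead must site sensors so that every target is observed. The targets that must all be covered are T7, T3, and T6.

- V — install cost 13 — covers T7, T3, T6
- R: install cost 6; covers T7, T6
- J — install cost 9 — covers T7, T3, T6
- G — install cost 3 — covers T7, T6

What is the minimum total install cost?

This is a weighted set-cover instance.
J alone covers T7, T3, T6 — every target.
Total install cost: 9.

9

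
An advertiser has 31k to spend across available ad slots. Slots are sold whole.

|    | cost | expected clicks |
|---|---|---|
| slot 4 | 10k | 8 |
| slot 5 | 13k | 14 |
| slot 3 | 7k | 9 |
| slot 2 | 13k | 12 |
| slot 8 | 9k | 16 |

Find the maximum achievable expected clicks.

This is a 0-1 knapsack instance.
Take slot 5, slot 3, and slot 8: cost 13 + 7 + 9 = 29 ≤ 31, expected clicks 14 + 9 + 16 = 39.
No other feasible combination does better.

39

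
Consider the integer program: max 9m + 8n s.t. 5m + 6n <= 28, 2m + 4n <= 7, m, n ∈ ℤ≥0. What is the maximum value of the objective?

The continuous relaxation peaks at (3.5, 0) with value 31.50; rounding to a feasible lattice point costs some objective.
(m,n)=(3,0): 5·3+6·0=15≤28, 2·3+4·0=6≤7, objective 27.
(m,n)=(2,0): 5·2+6·0=10≤28, 2·2+4·0=4≤7, objective 18.
No feasible integer point exceeds 27.

27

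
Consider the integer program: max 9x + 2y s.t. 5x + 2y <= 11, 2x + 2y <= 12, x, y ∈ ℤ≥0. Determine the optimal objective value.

18

Relaxing integrality, the LP optimum is 19.80 at (x,y) = (2.2, 0), which is not an integer point.
(x,y)=(2,0): 5·2+2·0=10≤11, 2·2+2·0=4≤12, objective 18.
(x,y)=(1,1): 5·1+2·1=7≤11, 2·1+2·1=4≤12, objective 11.
(x,y)=(1,0): 5·1+2·0=5≤11, 2·1+2·0=2≤12, objective 9.
The best lattice point is (2,0), giving 18.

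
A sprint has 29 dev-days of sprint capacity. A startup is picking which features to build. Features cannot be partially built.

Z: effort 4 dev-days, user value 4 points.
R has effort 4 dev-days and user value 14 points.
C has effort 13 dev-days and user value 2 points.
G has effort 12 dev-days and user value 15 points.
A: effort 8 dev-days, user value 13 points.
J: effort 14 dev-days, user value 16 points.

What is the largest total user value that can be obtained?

Allowing fractional choices, the relaxed optimum would be about 47.7, but features are indivisible.
R + A + J: effort 4 + 8 + 14 = 26 ≤ 29, user value 14 + 13 + 16 = 43.
R + G + A: effort 4 + 12 + 8 = 24 ≤ 29, user value 14 + 15 + 13 = 42.
Z + R + G + A: effort 4 + 4 + 12 + 8 = 28 ≤ 29, user value 4 + 14 + 15 + 13 = 46.
Best is Z, R, G, and A with total user value 46.

46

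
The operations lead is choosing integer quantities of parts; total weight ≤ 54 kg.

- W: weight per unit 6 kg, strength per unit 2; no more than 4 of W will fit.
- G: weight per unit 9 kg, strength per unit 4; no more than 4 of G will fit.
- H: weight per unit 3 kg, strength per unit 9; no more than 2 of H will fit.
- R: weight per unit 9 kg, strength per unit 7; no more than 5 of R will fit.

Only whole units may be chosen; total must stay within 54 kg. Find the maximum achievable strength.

H has the best ratio (9/3); taking only H gives at most 2×9 = 18 (stopped by the supply cap of 2).
Mixing does better — 2×H and 5×R: weight 51 ≤ 54, strength 2·9 + 5·7 = 53.

53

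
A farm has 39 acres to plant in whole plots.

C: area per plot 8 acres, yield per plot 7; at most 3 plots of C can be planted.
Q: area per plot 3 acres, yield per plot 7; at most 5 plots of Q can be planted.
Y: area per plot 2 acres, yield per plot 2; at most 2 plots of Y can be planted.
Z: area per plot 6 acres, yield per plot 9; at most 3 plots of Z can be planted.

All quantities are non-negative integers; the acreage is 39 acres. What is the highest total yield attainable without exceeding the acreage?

Take 5×Q, 2×Y, and 3×Z: area 37 ≤ 39, yield 5·7 + 2·2 + 3·9 = 66.
Q has the best ratio (7/3) and is taken to its limit of 5; remaining capacity is filled optimally with the others.

66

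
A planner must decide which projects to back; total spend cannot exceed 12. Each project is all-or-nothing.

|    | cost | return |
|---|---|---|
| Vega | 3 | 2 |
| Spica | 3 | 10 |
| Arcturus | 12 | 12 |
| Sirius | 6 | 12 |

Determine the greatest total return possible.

Spica + Sirius: cost 3 + 6 = 9 ≤ 12, return 10 + 12 = 22.
Vega + Spica + Sirius: cost 3 + 3 + 6 = 12 ≤ 12, return 2 + 10 + 12 = 24.
Vega + Sirius: cost 3 + 6 = 9 ≤ 12, return 2 + 12 = 14.
Best is Vega, Spica, and Sirius with total return 24.

24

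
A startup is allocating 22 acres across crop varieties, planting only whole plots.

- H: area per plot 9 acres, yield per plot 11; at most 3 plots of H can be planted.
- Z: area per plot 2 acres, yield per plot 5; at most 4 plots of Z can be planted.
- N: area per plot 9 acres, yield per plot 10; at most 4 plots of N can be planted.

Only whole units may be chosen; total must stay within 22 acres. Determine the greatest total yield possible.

Z has the best ratio (5/2); taking only Z gives at most 4×5 = 20 (stopped by the supply cap of 4).
Mixing does better — 2×H and 2×Z: area 22 ≤ 22, yield 2·11 + 2·5 = 32.

32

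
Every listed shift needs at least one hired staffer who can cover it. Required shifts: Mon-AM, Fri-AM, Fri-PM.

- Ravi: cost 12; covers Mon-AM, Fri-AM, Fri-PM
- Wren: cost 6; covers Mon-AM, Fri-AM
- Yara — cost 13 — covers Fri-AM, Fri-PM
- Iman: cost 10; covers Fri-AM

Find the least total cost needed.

12

The greedy cost-per-new-shift heuristic would pick Wren and Ravi for 18, but a cheaper cover exists.
Ravi alone covers Mon-AM, Fri-AM, Fri-PM — every shift.
Total cost: 12.
No cover costs less than 12.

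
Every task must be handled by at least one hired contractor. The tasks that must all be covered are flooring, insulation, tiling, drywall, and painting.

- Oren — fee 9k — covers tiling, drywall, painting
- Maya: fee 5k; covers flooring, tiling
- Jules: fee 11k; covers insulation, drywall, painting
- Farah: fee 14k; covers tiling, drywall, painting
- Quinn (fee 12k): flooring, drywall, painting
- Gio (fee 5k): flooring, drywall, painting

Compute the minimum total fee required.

16

The greedy cost-per-new-task heuristic would pick Gio, Maya, and Jules for 21, but a cheaper cover exists.
Choose Maya and Jules: together they cover flooring, insulation, tiling, drywall, painting — every task.
Total fee: 5 + 11 = 16.
No cover costs less than 16.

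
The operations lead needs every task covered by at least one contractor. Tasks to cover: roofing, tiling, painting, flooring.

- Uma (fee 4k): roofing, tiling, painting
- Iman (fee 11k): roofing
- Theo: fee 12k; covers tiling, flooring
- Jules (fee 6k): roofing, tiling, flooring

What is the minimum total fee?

10

Choose Uma and Jules: together they cover roofing, tiling, painting, flooring — every task.
Total fee: 4 + 6 = 10.
No cover costs less than 10.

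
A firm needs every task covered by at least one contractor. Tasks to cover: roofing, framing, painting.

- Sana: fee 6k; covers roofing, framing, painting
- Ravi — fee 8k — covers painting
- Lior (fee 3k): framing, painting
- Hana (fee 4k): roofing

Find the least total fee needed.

Sana alone covers roofing, framing, painting — every task.
Total fee: 6.

6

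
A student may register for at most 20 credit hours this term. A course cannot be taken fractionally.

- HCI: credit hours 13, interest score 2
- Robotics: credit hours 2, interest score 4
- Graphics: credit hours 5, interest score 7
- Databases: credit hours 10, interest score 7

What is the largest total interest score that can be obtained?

Take Robotics, Graphics, and Databases: credit hours 2 + 5 + 10 = 17 ≤ 20, interest score 4 + 7 + 7 = 18.
No other feasible combination does better.

18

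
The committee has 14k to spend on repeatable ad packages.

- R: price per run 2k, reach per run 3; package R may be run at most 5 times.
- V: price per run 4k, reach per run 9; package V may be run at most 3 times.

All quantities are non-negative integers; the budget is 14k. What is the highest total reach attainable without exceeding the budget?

This is a bounded integer knapsack.
Take 1×R and 3×V: price 14 ≤ 14, reach 1·3 + 3·9 = 30.
V has the best ratio (9/4) and is taken to its limit of 3; remaining capacity is filled optimally with the others.

30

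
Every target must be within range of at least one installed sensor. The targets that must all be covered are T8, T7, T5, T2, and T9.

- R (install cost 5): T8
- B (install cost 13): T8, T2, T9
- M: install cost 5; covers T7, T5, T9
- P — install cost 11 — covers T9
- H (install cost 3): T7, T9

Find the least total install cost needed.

18

This is an integer covering problem.
The greedy cost-per-new-target heuristic would pick H, R, M, and B for 26, but a cheaper cover exists.
Choose B and M: together they cover T8, T7, T5, T2, T9 — every target.
Total install cost: 13 + 5 = 18.
No cover costs less than 18.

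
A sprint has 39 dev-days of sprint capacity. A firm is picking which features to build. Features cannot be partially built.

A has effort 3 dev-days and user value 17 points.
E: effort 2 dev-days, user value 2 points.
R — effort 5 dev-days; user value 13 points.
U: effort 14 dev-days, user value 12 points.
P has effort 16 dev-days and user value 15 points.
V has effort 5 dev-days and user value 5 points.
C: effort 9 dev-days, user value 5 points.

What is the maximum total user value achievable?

57

Allowing fractional choices, the relaxed optimum would be about 58.9, but features are indivisible.
A + E + R + U + V + C: effort 3 + 2 + 5 + 14 + 5 + 9 = 38 ≤ 39, user value 17 + 2 + 13 + 12 + 5 + 5 = 54.
A + R + U + P: effort 3 + 5 + 14 + 16 = 38 ≤ 39, user value 17 + 13 + 12 + 15 = 57.
A + R + P + V + C: effort 3 + 5 + 16 + 5 + 9 = 38 ≤ 39, user value 17 + 13 + 15 + 5 + 5 = 55.
Best is A, R, U, and P with total user value 57.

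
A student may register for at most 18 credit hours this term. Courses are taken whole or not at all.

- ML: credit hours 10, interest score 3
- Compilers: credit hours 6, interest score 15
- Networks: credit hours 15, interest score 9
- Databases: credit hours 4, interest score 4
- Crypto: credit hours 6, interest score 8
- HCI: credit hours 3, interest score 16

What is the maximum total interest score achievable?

39

Treat it as a binary knapsack problem.
Compilers + Crypto + HCI: credit hours 6 + 6 + 3 = 15 ≤ 18, interest score 15 + 8 + 16 = 39.
Compilers + Databases + HCI: credit hours 6 + 4 + 3 = 13 ≤ 18, interest score 15 + 4 + 16 = 35.
Compilers + HCI: credit hours 6 + 3 = 9 ≤ 18, interest score 15 + 16 = 31.
Best is Compilers, Crypto, and HCI with total interest score 39.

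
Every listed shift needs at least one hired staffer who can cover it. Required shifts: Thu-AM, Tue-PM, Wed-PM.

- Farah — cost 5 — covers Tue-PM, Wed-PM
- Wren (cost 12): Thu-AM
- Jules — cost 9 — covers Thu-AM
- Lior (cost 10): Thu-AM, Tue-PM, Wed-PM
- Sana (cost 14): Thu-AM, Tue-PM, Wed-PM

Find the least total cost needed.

This is an integer covering problem.
The greedy cost-per-new-shift heuristic would pick Farah and Jules for 14, but a cheaper cover exists.
Lior alone covers Thu-AM, Tue-PM, Wed-PM — every shift.
Total cost: 10.
No cover costs less than 10.

10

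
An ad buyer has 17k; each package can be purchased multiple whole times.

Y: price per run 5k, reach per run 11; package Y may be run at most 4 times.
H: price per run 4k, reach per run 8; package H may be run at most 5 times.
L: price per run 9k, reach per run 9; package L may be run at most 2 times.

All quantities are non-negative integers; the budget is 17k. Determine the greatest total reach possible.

35

Take 1×Y and 3×H: price 17 ≤ 17, reach 1·11 + 3·8 = 35.
No other integer combination yields more.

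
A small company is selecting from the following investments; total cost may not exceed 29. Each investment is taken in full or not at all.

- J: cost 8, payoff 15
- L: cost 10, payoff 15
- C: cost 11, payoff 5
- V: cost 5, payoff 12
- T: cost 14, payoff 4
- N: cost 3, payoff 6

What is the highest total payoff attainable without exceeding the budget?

J + L + V + N: cost 8 + 10 + 5 + 3 = 26 ≤ 29, payoff 15 + 15 + 12 + 6 = 48.
J + L + V: cost 8 + 10 + 5 = 23 ≤ 29, payoff 15 + 15 + 12 = 42.
Best is J, L, V, and N with total payoff 48.

48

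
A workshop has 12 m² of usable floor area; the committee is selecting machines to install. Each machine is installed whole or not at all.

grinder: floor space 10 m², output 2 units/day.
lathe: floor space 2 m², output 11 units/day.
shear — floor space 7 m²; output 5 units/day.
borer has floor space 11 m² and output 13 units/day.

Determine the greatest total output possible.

This is an integer program with binary decision variables.
Take lathe and shear: floor space 2 + 7 = 9 ≤ 12, output 11 + 5 = 16.
No other feasible combination does better.

16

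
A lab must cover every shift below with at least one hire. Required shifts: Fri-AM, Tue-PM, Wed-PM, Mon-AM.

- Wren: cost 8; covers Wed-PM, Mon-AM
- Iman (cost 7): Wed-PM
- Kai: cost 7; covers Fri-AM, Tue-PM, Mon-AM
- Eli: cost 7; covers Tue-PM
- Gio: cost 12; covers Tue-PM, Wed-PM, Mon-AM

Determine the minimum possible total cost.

This is an integer covering problem.
Choose Iman and Kai: together they cover Fri-AM, Tue-PM, Wed-PM, Mon-AM — every shift.
Total cost: 7 + 7 = 14.
No cover costs less than 14.

14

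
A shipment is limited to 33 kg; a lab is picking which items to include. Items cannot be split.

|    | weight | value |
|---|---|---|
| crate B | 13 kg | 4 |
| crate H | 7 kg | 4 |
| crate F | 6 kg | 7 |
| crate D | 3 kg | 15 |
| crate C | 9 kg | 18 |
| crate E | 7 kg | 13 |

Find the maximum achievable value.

57

Take crate H, crate F, crate D, crate C, and crate E: weight 7 + 6 + 3 + 9 + 7 = 32 ≤ 33, value 4 + 7 + 15 + 18 + 13 = 57.
No other feasible combination does better.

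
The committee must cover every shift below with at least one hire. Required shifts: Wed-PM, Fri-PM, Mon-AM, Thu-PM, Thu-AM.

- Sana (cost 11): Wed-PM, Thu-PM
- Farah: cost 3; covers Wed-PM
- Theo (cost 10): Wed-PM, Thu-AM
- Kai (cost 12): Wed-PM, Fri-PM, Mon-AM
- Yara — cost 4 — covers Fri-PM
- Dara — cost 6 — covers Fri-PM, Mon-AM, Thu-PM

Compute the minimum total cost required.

This is an integer covering problem.
The greedy cost-per-new-shift heuristic would pick Dara, Farah, and Theo for 19, but a cheaper cover exists.
Choose Theo and Dara: together they cover Wed-PM, Fri-PM, Mon-AM, Thu-PM, Thu-AM — every shift.
Total cost: 10 + 6 = 16.
No cover costs less than 16.

16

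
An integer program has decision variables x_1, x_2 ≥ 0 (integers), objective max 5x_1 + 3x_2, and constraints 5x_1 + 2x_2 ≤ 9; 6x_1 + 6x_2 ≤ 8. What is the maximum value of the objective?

Relaxing integrality, the LP optimum is 6.67 at (x_1,x_2) = (1.33, 0), which is not an integer point.
(x_1,x_2)=(1,0): 5·1+2·0=5≤9, 6·1+6·0=6≤8, objective 5.
(x_1,x_2)=(0,1): 5·0+2·1=2≤9, 6·0+6·1=6≤8, objective 3.
(x_1,x_2)=(0,0): 5·0+2·0=0≤9, 6·0+6·0=0≤8, objective 0.
The best lattice point is (1,0), giving 5.

5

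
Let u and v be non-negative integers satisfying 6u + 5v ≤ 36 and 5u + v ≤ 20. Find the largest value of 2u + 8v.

56

Relaxing integrality, the LP optimum is 57.60 at (u,v) = (0, 7.2), which is not an integer point.
(u,v)=(0,7): 6·0+5·7=35≤36, 5·0+1·7=7≤20, objective 56.
(u,v)=(1,6): 6·1+5·6=36≤36, 5·1+1·6=11≤20, objective 50.
(u,v)=(0,6): 6·0+5·6=30≤36, 5·0+1·6=6≤20, objective 48.
Maximum is 56 at (u,v)=(0,7).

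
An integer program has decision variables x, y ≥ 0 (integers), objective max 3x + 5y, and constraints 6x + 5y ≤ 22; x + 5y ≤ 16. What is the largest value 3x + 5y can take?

(x,y)=(1,3) is feasible, giving 18.
(x,y)=(2,2) is feasible, giving 16.
The best lattice point is (1,3), giving 18.

18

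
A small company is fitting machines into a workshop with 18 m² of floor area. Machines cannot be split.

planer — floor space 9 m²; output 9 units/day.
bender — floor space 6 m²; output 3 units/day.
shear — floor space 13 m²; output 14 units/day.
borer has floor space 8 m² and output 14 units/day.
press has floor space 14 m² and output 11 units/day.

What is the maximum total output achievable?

23

Allowing fractional choices, the relaxed optimum would be about 24.8, but machines are indivisible.
planer + borer: floor space 9 + 8 = 17 ≤ 18, output 9 + 14 = 23.
bender + borer: floor space 6 + 8 = 14 ≤ 18, output 3 + 14 = 17.
borer: floor space 8 ≤ 18, output 14.
Best is planer and borer with total output 23.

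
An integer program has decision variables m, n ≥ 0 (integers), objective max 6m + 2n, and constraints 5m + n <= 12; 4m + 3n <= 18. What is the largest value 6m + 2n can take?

16

The continuous relaxation peaks at (1.64, 3.82) with value 17.45; rounding to a feasible lattice point costs some objective.
(m,n)=(2,2): 5·2+1·2=12≤12, 4·2+3·2=14≤18, objective 16.
(m,n)=(2,1): 5·2+1·1=11≤12, 4·2+3·1=11≤18, objective 14.
(m,n)=(1,4): 5·1+1·4=9≤12, 4·1+3·4=16≤18, objective 14.
The best lattice point is (2,2), giving 16.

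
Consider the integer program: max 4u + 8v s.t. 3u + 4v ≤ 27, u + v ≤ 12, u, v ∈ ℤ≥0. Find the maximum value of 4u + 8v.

52

The continuous relaxation peaks at (0, 6.75) with value 54.00; rounding to a feasible lattice point costs some objective.
(u,v)=(1,6): 3·1+4·6=27≤27, 1·1+1·6=7≤12, objective 52.
(u,v)=(0,6): 3·0+4·6=24≤27, 1·0+1·6=6≤12, objective 48.
(u,v)=(2,5): 3·2+4·5=26≤27, 1·2+1·5=7≤12, objective 48.
The best lattice point is (1,6), giving 52.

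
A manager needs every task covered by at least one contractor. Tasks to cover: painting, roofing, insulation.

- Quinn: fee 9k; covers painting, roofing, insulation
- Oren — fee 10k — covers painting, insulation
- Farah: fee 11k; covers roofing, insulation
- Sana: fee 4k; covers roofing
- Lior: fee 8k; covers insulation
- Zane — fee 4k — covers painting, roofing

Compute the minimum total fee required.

9

Quinn alone covers painting, roofing, insulation — every task.
Total fee: 9.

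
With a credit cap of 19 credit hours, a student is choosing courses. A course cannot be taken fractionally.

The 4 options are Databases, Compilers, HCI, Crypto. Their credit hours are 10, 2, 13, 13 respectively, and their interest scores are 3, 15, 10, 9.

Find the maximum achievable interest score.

25

Take Compilers and HCI: credit hours 2 + 13 = 15 ≤ 19, interest score 15 + 10 = 25.
No other feasible combination does better.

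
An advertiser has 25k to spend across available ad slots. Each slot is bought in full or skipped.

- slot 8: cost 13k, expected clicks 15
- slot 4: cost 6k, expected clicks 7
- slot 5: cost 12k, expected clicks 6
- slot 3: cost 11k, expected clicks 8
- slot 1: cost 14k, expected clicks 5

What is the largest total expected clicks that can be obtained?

23

This is a 0-1 knapsack instance.
slot 8 + slot 3: cost 13 + 11 = 24 ≤ 25, expected clicks 15 + 8 = 23.
slot 8 + slot 4: cost 13 + 6 = 19 ≤ 25, expected clicks 15 + 7 = 22.
Best is slot 8 and slot 3 with total expected clicks 23.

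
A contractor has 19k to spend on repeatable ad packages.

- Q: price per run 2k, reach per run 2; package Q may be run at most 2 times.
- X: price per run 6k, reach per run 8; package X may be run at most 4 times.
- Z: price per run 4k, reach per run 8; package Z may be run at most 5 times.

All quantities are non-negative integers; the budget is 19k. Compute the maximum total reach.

34

Z has the best ratio (8/4); taking only Z gives at most 4×8 = 32 (stopped by the price limit).
Mixing does better — 1×Q and 4×Z: price 18 ≤ 19, reach 1·2 + 4·8 = 34.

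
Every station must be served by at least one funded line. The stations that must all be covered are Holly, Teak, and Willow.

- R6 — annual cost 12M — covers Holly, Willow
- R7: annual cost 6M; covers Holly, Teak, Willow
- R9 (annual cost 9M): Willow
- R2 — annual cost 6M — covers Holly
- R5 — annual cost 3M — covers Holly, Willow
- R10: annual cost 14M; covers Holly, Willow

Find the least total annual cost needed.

6

The greedy cost-per-new-station heuristic would pick R5 and R7 for 9, but a cheaper cover exists.
R7 alone covers Holly, Teak, Willow — every station.
Total annual cost: 6.
No cover costs less than 6.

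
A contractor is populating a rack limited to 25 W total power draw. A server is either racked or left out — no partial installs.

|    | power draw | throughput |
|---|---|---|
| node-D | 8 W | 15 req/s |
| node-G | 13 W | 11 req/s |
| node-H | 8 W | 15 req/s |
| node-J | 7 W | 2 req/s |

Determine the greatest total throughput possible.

Allowing fractional choices, the relaxed optimum would be about 37.6, but servers are indivisible.
node-D + node-H: power draw 8 + 8 = 16 ≤ 25, throughput 15 + 15 = 30.
node-D + node-H + node-J: power draw 8 + 8 + 7 = 23 ≤ 25, throughput 15 + 15 + 2 = 32.
node-D + node-G: power draw 8 + 13 = 21 ≤ 25, throughput 15 + 11 = 26.
Best is node-D, node-H, and node-J with total throughput 32.

32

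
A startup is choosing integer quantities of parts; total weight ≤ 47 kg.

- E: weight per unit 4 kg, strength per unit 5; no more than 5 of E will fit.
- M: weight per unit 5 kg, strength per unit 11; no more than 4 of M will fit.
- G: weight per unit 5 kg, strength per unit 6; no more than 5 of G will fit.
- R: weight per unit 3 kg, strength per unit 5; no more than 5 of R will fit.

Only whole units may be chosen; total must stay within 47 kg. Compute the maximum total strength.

84

This is a bounded integer knapsack.
4×M, 3×G, and 4×R: weight 47 ≤ 47, strength 4·11 + 3·6 + 4·5 = 82.
3×E, 4×M, and 5×R: weight 47 ≤ 47, strength 3·5 + 4·11 + 5·5 = 84.
Best is 84.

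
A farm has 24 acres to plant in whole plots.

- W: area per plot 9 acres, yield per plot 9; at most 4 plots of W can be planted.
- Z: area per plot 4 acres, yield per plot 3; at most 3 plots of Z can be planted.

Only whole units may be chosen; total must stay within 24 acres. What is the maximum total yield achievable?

1×W and 3×Z: area 21 ≤ 24, yield 1·9 + 3·3 = 18.
2×W and 1×Z: area 22 ≤ 24, yield 2·9 + 1·3 = 21.
Best is 21.

21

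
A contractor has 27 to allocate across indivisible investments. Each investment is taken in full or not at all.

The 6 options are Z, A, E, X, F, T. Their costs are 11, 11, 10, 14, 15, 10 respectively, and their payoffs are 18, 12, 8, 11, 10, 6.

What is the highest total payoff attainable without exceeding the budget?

This is an integer program with binary decision variables.
Allowing fractional choices, the relaxed optimum would be about 34.0, but investments are indivisible.
Z + A: cost 11 + 11 = 22 ≤ 27, payoff 18 + 12 = 30.
Z + F: cost 11 + 15 = 26 ≤ 27, payoff 18 + 10 = 28.
Z + X: cost 11 + 14 = 25 ≤ 27, payoff 18 + 11 = 29.
Best is Z and A with total payoff 30.

30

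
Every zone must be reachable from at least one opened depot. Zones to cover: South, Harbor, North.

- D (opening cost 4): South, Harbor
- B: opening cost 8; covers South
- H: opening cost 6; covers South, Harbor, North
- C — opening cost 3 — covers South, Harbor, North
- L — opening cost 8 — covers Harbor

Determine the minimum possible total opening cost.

3

C alone covers South, Harbor, North — every zone.
Total opening cost: 3.
No cover costs less than 3.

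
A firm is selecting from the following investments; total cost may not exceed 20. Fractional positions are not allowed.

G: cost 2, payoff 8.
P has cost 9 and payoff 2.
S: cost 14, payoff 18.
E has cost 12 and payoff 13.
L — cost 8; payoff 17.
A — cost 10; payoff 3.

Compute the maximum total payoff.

30

This is an integer program with binary decision variables.
Take E and L: cost 12 + 8 = 20 ≤ 20, payoff 13 + 17 = 30.
No other feasible combination does better.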